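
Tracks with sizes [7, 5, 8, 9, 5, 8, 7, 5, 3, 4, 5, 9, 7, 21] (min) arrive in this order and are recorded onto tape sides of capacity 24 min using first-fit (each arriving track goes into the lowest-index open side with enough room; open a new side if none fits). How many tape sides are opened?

  7 → side 1 (new)  [load 7/24]
  5 → side 1  [load 12/24]
  8 → side 1  [load 20/24]
  9 → side 2 (new)  [load 9/24]
  5 → side 2  [load 14/24]
  8 → side 2  [load 22/24]
  7 → side 3 (new)  [load 7/24]
  5 → side 3  [load 12/24]
  3 → side 1  [load 23/24]
  4 → side 3  [load 16/24]
  5 → side 3  [load 21/24]
  9 → side 4 (new)  [load 9/24]
  7 → side 4  [load 16/24]
  21 → side 5 (new)  [load 21/24]
5 tape sides opened.

5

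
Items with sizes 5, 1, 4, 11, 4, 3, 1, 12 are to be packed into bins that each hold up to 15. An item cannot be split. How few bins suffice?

Total = 12 + 11 + 5 + 4 + 4 + 3 + 1 + 1 = 41.
Lower bound: ⌈41/15⌉ = 3 bins.
A packing using 3 bins:
  bin 1: 12 + 3 = 15
  bin 2: 11 + 4 = 15
  bin 3: 5 + 4 + 1 + 1 = 11
This matches the lower bound, so 3 is optimal.

3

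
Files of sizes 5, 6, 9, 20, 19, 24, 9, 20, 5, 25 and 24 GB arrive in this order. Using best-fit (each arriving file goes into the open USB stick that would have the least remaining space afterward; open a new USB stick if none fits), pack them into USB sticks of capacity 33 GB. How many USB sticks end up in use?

  5 → USB stick 1 (new)  [load 5/33]
  6 → USB stick 1  [load 11/33]
  9 → USB stick 1  [load 20/33]
  20 → USB stick 2 (new)  [load 20/33]
  19 → USB stick 3 (new)  [load 19/33]
  24 → USB stick 4 (new)  [load 24/33]
  9 → USB stick 4  [load 33/33]
  20 → USB stick 5 (new)  [load 20/33]
  5 → USB stick 1  [load 25/33]
  25 → USB stick 6 (new)  [load 25/33]
  24 → USB stick 7 (new)  [load 24/33]
7 USB sticks opened.

7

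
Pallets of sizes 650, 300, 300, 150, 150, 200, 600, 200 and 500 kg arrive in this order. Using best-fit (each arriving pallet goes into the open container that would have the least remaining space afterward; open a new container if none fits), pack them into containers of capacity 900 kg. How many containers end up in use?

  650 → container 1 (new)  [load 650/900]
  300 → container 2 (new)  [load 300/900]
  300 → container 2  [load 600/900]
  150 → container 1  [load 800/900]
  150 → container 2  [load 750/900]
  200 → container 3 (new)  [load 200/900]
  600 → container 3  [load 800/900]
  200 → container 4 (new)  [load 200/900]
  500 → container 4  [load 700/900]
4 containers opened.

4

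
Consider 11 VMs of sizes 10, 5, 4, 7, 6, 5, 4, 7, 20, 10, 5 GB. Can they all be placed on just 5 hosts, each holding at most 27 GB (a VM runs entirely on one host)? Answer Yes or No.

A valid assignment using 4 hosts:
  host 1: 20 + 7 = 27
  host 2: 10 + 10 + 7 = 27
  host 3: 6 + 5 + 5 + 5 + 4 = 25
  host 4: 4 = 4
That uses only 4 ≤ 5, so 5 hosts are enough.

Yes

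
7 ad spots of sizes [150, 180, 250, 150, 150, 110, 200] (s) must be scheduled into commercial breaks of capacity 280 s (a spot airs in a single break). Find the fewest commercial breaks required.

Total = 250 + 200 + 180 + 150 + 150 + 150 + 110 = 1190 s.
Lower bound: ⌈1190/280⌉ = 5 commercial breaks.
Also, 6 ad spots each exceed 140 s, and no two of those can share a break, so at least 6 commercial breaks are needed.
A packing using 6 commercial breaks:
  break 1: 250 = 250
  break 2: 200 = 200
  break 3: 180 = 180
  break 4: 150 + 110 = 260
  break 5: 150 = 150
  break 6: 150 = 150
This matches the lower bound, so 6 is optimal.

6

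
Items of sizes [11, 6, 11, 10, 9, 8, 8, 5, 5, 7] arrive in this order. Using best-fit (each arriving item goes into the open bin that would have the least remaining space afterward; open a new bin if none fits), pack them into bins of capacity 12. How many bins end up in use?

  11 → bin 1 (new)  [load 11/12]
  6 → bin 2 (new)  [load 6/12]
  11 → bin 3 (new)  [load 11/12]
  10 → bin 4 (new)  [load 10/12]
  9 → bin 5 (new)  [load 9/12]
  8 → bin 6 (new)  [load 8/12]
  8 → bin 7 (new)  [load 8/12]
  5 → bin 2  [load 11/12]
  5 → bin 8 (new)  [load 5/12]
  7 → bin 8  [load 12/12]
8 bins opened.

8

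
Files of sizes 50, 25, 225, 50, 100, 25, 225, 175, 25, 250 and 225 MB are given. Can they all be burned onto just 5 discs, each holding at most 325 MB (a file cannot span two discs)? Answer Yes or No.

Yes

A valid assignment using 5 discs:
  disc 1: 250 + 50 + 25 = 325
  disc 2: 225 + 100 = 325
  disc 3: 225 + 50 + 25 + 25 = 325
  disc 4: 225 = 225
  disc 5: 175 = 175
Every load is within 325 MB, so 5 discs suffice.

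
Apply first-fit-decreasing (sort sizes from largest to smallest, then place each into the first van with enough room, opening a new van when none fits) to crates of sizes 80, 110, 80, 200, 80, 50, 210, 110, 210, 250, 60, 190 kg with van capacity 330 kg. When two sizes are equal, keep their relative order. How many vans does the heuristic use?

Sorted descending: 250, 210, 210, 200, 190, 110, 110, 80, 80, 80, 60, 50.
  250 → van 1 (new)  [load 250/330]
  210 → van 2 (new)  [load 210/330]
  210 → van 3 (new)  [load 210/330]
  200 → van 4 (new)  [load 200/330]
  190 → van 5 (new)  [load 190/330]
  110 → van 2  [load 320/330]
  110 → van 3  [load 320/330]
  80 → van 1  [load 330/330]
  80 → van 4  [load 280/330]
  80 → van 5  [load 270/330]
  60 → van 5  [load 330/330]
  50 → van 4  [load 330/330]
5 vans opened.

5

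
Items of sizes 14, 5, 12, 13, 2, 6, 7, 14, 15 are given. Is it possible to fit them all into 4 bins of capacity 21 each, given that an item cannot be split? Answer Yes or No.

No

Total = 88; ⌈88/21⌉ = 5.
At least 5 bins are required, but only 4 are allowed.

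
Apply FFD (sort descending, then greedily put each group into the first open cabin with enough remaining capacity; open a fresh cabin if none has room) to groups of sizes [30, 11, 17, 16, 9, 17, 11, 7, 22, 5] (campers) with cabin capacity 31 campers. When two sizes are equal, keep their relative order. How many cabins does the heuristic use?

Sorted descending: 30, 22, 17, 17, 16, 11, 11, 9, 7, 5.
  30 → cabin 1 (new)  [load 30/31]
  22 → cabin 2 (new)  [load 22/31]
  17 → cabin 3 (new)  [load 17/31]
  17 → cabin 4 (new)  [load 17/31]
  16 → cabin 5 (new)  [load 16/31]
  11 → cabin 3  [load 28/31]
  11 → cabin 4  [load 28/31]
  9 → cabin 2  [load 31/31]
  7 → cabin 5  [load 23/31]
  5 → cabin 5  [load 28/31]
5 cabins opened.

5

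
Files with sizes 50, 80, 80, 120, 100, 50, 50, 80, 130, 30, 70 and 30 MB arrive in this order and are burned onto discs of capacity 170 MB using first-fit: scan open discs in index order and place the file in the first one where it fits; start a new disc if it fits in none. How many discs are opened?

  50 → disc 1 (new)  [load 50/170]
  80 → disc 1  [load 130/170]
  80 → disc 2 (new)  [load 80/170]
  120 → disc 3 (new)  [load 120/170]
  100 → disc 4 (new)  [load 100/170]
  50 → disc 2  [load 130/170]
  50 → disc 3  [load 170/170]
  80 → disc 5 (new)  [load 80/170]
  130 → disc 6 (new)  [load 130/170]
  30 → disc 1  [load 160/170]
  70 → disc 4  [load 170/170]
  30 → disc 2  [load 160/170]
6 discs opened.

6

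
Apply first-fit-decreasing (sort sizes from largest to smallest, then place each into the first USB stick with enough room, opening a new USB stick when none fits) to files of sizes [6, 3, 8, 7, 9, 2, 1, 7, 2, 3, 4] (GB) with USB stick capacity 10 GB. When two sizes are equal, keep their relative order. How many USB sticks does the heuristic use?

6

Sorted descending: 9, 8, 7, 7, 6, 4, 3, 3, 2, 2, 1.
  9 → USB stick 1 (new)  [load 9/10]
  8 → USB stick 2 (new)  [load 8/10]
  7 → USB stick 3 (new)  [load 7/10]
  7 → USB stick 4 (new)  [load 7/10]
  6 → USB stick 5 (new)  [load 6/10]
  4 → USB stick 5  [load 10/10]
  3 → USB stick 3  [load 10/10]
  3 → USB stick 4  [load 10/10]
  2 → USB stick 2  [load 10/10]
  2 → USB stick 6 (new)  [load 2/10]
  1 → USB stick 1  [load 10/10]
6 USB sticks opened.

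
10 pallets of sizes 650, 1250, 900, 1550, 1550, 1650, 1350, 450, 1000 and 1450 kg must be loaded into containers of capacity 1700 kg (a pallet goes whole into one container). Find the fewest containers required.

8

Total = 1650 + 1550 + 1550 + 1450 + 1350 + 1250 + 1000 + 900 + 650 + 450 = 11800 kg.
Lower bound: ⌈11800/1700⌉ = 7 containers.
Also, 8 pallets each exceed 850 kg, and no two of those can share a container, so at least 8 containers are needed.
A packing using 8 containers:
  container 1: 1650 = 1650
  container 2: 1550 = 1550
  container 3: 1550 = 1550
  container 4: 1450 = 1450
  container 5: 1350 = 1350
  container 6: 1250 + 450 = 1700
  container 7: 1000 + 650 = 1650
  container 8: 900 = 900
This matches the lower bound, so 8 is optimal.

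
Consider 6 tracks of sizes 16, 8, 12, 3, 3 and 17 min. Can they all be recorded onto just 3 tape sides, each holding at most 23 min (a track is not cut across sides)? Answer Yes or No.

A valid assignment using 3 tape sides:
  side 1: 17 + 3 + 3 = 23
  side 2: 16 = 16
  side 3: 12 + 8 = 20
Every load is within 23 min, so 3 tape sides suffice.

Yes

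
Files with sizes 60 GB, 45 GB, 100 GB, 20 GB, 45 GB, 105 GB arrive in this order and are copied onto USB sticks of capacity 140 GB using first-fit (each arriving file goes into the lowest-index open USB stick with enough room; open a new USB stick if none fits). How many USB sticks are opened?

4

  60 → USB stick 1 (new)  [load 60/140]
  45 → USB stick 1  [load 105/140]
  100 → USB stick 2 (new)  [load 100/140]
  20 → USB stick 1  [load 125/140]
  45 → USB stick 3 (new)  [load 45/140]
  105 → USB stick 4 (new)  [load 105/140]
4 USB sticks opened.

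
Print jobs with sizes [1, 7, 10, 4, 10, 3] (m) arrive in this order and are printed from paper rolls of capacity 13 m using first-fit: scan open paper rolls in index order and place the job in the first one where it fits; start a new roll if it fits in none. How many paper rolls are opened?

  1 → roll 1 (new)  [load 1/13]
  7 → roll 1  [load 8/13]
  10 → roll 2 (new)  [load 10/13]
  4 → roll 1  [load 12/13]
  10 → roll 3 (new)  [load 10/13]
  3 → roll 2  [load 13/13]
3 paper rolls opened.

3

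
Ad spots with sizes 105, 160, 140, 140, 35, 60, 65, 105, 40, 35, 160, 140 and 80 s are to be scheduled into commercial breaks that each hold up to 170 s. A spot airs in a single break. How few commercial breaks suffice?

9

Total = 160 + 160 + 140 + 140 + 140 + 105 + 105 + 80 + 65 + 60 + 40 + 35 + 35 = 1265 s.
Lower bound: ⌈1265/170⌉ = 8 commercial breaks.
A packing using 9 commercial breaks:
  break 1: 160 = 160
  break 2: 160 = 160
  break 3: 140 = 140
  break 4: 140 = 140
  break 5: 140 = 140
  break 6: 105 + 65 = 170
  break 7: 105 + 60 = 165
  break 8: 80 + 40 + 35 = 155
  break 9: 35 = 35
No arrangement into 8 commercial breaks stays within capacity, so 9 is optimal.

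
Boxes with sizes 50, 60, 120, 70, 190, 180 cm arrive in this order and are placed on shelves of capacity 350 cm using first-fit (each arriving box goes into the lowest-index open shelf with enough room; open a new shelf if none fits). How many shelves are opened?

  50 → shelf 1 (new)  [load 50/350]
  60 → shelf 1  [load 110/350]
  120 → shelf 1  [load 230/350]
  70 → shelf 1  [load 300/350]
  190 → shelf 2 (new)  [load 190/350]
  180 → shelf 3 (new)  [load 180/350]
3 shelves opened.

3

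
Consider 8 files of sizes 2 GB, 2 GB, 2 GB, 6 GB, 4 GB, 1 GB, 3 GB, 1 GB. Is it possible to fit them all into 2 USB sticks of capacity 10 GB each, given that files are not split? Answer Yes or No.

Total = 21 GB; ⌈21/10⌉ = 3.
At least 3 USB sticks are required, but only 2 are allowed.

No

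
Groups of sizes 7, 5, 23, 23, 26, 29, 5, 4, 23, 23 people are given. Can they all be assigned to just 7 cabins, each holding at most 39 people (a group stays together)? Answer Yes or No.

Yes

A valid assignment using 6 cabins:
  cabin 1: 29 + 7 = 36
  cabin 2: 26 + 5 + 5 = 36
  cabin 3: 23 + 4 = 27
  cabin 4: 23 = 23
  cabin 5: 23 = 23
  cabin 6: 23 = 23
That uses only 6 ≤ 7, so 7 cabins are enough.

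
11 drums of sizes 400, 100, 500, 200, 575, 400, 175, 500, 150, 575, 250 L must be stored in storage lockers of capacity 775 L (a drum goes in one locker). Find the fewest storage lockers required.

6

Total = 575 + 575 + 500 + 500 + 400 + 400 + 250 + 200 + 175 + 150 + 100 = 3825 L.
Lower bound: ⌈3825/775⌉ = 5 storage lockers.
Also, 6 drums each exceed 775/2 L, and no two of those can share a locker, so at least 6 storage lockers are needed.
A packing using 6 storage lockers:
  locker 1: 575 + 200 = 775
  locker 2: 575 + 175 = 750
  locker 3: 500 + 250 = 750
  locker 4: 500 + 150 + 100 = 750
  locker 5: 400 = 400
  locker 6: 400 = 400
This matches the lower bound, so 6 is optimal.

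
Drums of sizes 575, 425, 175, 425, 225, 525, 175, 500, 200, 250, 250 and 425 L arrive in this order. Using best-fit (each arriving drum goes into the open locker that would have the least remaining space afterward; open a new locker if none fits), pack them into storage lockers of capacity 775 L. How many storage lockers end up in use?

  575 → locker 1 (new)  [load 575/775]
  425 → locker 2 (new)  [load 425/775]
  175 → locker 1  [load 750/775]
  425 → locker 3 (new)  [load 425/775]
  225 → locker 2  [load 650/775]
  525 → locker 4 (new)  [load 525/775]
  175 → locker 4  [load 700/775]
  500 → locker 5 (new)  [load 500/775]
  200 → locker 5  [load 700/775]
  250 → locker 3  [load 675/775]
  250 → locker 6 (new)  [load 250/775]
  425 → locker 6  [load 675/775]
6 storage lockers opened.

6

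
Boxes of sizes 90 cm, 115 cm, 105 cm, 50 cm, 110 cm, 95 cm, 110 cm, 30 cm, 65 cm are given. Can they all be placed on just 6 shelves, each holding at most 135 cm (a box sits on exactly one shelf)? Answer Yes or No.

No

Total = 770 cm; ⌈770/135⌉ = 6.
The bound of 6 does not rule out 6, but exhaustive search shows no assignment into 6 shelves of capacity 135 cm exists — the minimum is 7.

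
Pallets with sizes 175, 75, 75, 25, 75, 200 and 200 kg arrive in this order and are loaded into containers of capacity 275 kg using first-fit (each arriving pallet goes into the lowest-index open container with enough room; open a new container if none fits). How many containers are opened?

4

  175 → container 1 (new)  [load 175/275]
  75 → container 1  [load 250/275]
  75 → container 2 (new)  [load 75/275]
  25 → container 1  [load 275/275]
  75 → container 2  [load 150/275]
  200 → container 3 (new)  [load 200/275]
  200 → container 4 (new)  [load 200/275]
4 containers opened.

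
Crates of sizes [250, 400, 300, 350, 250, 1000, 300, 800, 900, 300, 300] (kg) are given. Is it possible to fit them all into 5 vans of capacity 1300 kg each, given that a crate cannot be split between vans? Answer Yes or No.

Yes

A valid assignment using 4 vans:
  van 1: 1000 + 300 = 1300
  van 2: 900 + 400 = 1300
  van 3: 800 + 250 + 250 = 1300
  van 4: 350 + 300 + 300 + 300 = 1250
That uses only 4 ≤ 5, so 5 vans are enough.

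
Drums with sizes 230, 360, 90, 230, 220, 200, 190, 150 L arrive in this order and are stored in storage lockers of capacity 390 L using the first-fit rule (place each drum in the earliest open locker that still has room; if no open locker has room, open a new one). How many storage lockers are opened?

  230 → locker 1 (new)  [load 230/390]
  360 → locker 2 (new)  [load 360/390]
  90 → locker 1  [load 320/390]
  230 → locker 3 (new)  [load 230/390]
  220 → locker 4 (new)  [load 220/390]
  200 → locker 5 (new)  [load 200/390]
  190 → locker 5  [load 390/390]
  150 → locker 3  [load 380/390]
5 storage lockers opened.

5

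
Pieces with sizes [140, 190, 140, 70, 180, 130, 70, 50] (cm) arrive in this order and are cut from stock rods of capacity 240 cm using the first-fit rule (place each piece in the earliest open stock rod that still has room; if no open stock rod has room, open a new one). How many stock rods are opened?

5

  140 → stock rod 1 (new)  [load 140/240]
  190 → stock rod 2 (new)  [load 190/240]
  140 → stock rod 3 (new)  [load 140/240]
  70 → stock rod 1  [load 210/240]
  180 → stock rod 4 (new)  [load 180/240]
  130 → stock rod 5 (new)  [load 130/240]
  70 → stock rod 3  [load 210/240]
  50 → stock rod 2  [load 240/240]
5 stock rods opened.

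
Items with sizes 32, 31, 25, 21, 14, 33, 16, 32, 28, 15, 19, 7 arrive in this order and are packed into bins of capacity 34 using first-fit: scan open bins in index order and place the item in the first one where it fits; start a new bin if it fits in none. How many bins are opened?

9

  32 → bin 1 (new)  [load 32/34]
  31 → bin 2 (new)  [load 31/34]
  25 → bin 3 (new)  [load 25/34]
  21 → bin 4 (new)  [load 21/34]
  14 → bin 5 (new)  [load 14/34]
  33 → bin 6 (new)  [load 33/34]
  16 → bin 5  [load 30/34]
  32 → bin 7 (new)  [load 32/34]
  28 → bin 8 (new)  [load 28/34]
  15 → bin 9 (new)  [load 15/34]
  19 → bin 9  [load 34/34]
  7 → bin 3  [load 32/34]
9 bins opened.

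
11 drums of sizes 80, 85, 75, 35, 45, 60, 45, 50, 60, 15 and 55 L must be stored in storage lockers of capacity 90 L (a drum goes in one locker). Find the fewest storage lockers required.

Total = 85 + 80 + 75 + 60 + 60 + 55 + 50 + 45 + 45 + 35 + 15 = 605 L.
Lower bound: ⌈605/90⌉ = 7 storage lockers.
A packing using 8 storage lockers:
  locker 1: 85 = 85
  locker 2: 80 = 80
  locker 3: 75 + 15 = 90
  locker 4: 60 = 60
  locker 5: 60 = 60
  locker 6: 55 + 35 = 90
  locker 7: 50 = 50
  locker 8: 45 + 45 = 90
No arrangement into 7 storage lockers stays within capacity, so 8 is optimal.

8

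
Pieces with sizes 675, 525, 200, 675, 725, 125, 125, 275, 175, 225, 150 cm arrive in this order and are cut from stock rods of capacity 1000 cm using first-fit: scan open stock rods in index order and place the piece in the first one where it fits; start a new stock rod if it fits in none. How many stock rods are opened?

4

  675 → stock rod 1 (new)  [load 675/1000]
  525 → stock rod 2 (new)  [load 525/1000]
  200 → stock rod 1  [load 875/1000]
  675 → stock rod 3 (new)  [load 675/1000]
  725 → stock rod 4 (new)  [load 725/1000]
  125 → stock rod 1  [load 1000/1000]
  125 → stock rod 2  [load 650/1000]
  275 → stock rod 2  [load 925/1000]
  175 → stock rod 3  [load 850/1000]
  225 → stock rod 4  [load 950/1000]
  150 → stock rod 3  [load 1000/1000]
4 stock rods opened.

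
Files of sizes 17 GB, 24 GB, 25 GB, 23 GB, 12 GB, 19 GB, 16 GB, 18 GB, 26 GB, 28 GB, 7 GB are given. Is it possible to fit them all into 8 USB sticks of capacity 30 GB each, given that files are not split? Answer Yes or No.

No

Total = 215 GB; ⌈215/30⌉ = 8.
9 files each exceed half the capacity and cannot share a USB stick, forcing at least 9 USB sticks.
At least 9 USB sticks are required, but only 8 are allowed.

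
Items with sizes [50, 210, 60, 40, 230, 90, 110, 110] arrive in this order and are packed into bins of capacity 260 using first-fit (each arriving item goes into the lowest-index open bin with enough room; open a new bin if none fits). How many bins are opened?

  50 → bin 1 (new)  [load 50/260]
  210 → bin 1  [load 260/260]
  60 → bin 2 (new)  [load 60/260]
  40 → bin 2  [load 100/260]
  230 → bin 3 (new)  [load 230/260]
  90 → bin 2  [load 190/260]
  110 → bin 4 (new)  [load 110/260]
  110 → bin 4  [load 220/260]
4 bins opened.

4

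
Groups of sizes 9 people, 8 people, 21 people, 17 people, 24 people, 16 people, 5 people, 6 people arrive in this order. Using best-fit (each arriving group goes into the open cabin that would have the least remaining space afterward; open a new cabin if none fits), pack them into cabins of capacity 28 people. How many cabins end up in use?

5

  9 → cabin 1 (new)  [load 9/28]
  8 → cabin 1  [load 17/28]
  21 → cabin 2 (new)  [load 21/28]
  17 → cabin 3 (new)  [load 17/28]
  24 → cabin 4 (new)  [load 24/28]
  16 → cabin 5 (new)  [load 16/28]
  5 → cabin 2  [load 26/28]
  6 → cabin 1  [load 23/28]
5 cabins opened.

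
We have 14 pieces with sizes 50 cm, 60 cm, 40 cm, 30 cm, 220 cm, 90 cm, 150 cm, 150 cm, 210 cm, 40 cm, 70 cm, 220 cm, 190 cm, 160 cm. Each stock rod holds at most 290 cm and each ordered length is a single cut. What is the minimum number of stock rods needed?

7

Total = 220 + 220 + 210 + 190 + 160 + 150 + 150 + 90 + 70 + 60 + 50 + 40 + 40 + 30 = 1680 cm.
Lower bound: ⌈1680/290⌉ = 6 stock rods.
Also, 7 pieces each exceed 145 cm, and no two of those can share a stock rod, so at least 7 stock rods are needed.
A packing using 7 stock rods:
  stock rod 1: 220 + 70 = 290
  stock rod 2: 220 + 60 = 280
  stock rod 3: 210 + 50 + 30 = 290
  stock rod 4: 190 + 90 = 280
  stock rod 5: 160 + 40 + 40 = 240
  stock rod 6: 150 = 150
  stock rod 7: 150 = 150
This matches the lower bound, so 7 is optimal.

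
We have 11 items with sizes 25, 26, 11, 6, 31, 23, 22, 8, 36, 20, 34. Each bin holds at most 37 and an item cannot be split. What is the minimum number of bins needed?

Total = 36 + 34 + 31 + 26 + 25 + 23 + 22 + 20 + 11 + 8 + 6 = 242.
Lower bound: ⌈242/37⌉ = 7 bins.
Also, 8 items each exceed 37/2, and no two of those can share a bin, so at least 8 bins are needed.
A packing using 8 bins:
  bin 1: 36 = 36
  bin 2: 34 = 34
  bin 3: 31 + 6 = 37
  bin 4: 26 + 11 = 37
  bin 5: 25 + 8 = 33
  bin 6: 23 = 23
  bin 7: 22 = 22
  bin 8: 20 = 20
This matches the lower bound, so 8 is optimal.

8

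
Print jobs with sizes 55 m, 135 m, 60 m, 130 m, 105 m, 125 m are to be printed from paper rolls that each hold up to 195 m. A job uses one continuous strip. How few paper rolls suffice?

Total = 135 + 130 + 125 + 105 + 60 + 55 = 610 m.
Lower bound: ⌈610/195⌉ = 4 paper rolls.
A packing using 4 paper rolls:
  roll 1: 135 + 60 = 195
  roll 2: 130 + 55 = 185
  roll 3: 125 = 125
  roll 4: 105 = 105
This matches the lower bound, so 4 is optimal.

4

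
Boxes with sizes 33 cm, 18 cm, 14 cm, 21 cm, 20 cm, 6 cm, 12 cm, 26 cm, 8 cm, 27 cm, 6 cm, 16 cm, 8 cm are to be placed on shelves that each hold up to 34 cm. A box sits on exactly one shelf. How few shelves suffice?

Total = 33 + 27 + 26 + 21 + 20 + 18 + 16 + 14 + 12 + 8 + 8 + 6 + 6 = 215 cm.
Lower bound: ⌈215/34⌉ = 7 shelves.
A packing using 7 shelves:
  shelf 1: 33 = 33
  shelf 2: 27 + 6 = 33
  shelf 3: 26 + 8 = 34
  shelf 4: 21 + 12 = 33
  shelf 5: 20 + 14 = 34
  shelf 6: 18 + 16 = 34
  shelf 7: 8 + 6 = 14
This matches the lower bound, so 7 is optimal.

7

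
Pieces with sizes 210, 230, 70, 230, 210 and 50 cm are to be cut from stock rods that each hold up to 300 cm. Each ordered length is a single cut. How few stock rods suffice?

Total = 230 + 230 + 210 + 210 + 70 + 50 = 1000 cm.
Lower bound: ⌈1000/300⌉ = 4 stock rods.
A packing using 4 stock rods:
  stock rod 1: 230 + 70 = 300
  stock rod 2: 230 + 50 = 280
  stock rod 3: 210 = 210
  stock rod 4: 210 = 210
This matches the lower bound, so 4 is optimal.

4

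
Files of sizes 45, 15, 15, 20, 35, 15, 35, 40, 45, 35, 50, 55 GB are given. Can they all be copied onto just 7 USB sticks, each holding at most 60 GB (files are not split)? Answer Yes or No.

Total = 405 GB; ⌈405/60⌉ = 7.
8 files each exceed half the capacity and cannot share a USB stick, forcing at least 8 USB sticks.
At least 8 USB sticks are required, but only 7 are allowed.

No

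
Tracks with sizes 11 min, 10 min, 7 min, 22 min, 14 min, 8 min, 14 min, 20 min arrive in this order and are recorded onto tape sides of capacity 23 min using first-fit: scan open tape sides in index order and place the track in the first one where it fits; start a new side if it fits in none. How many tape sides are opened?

5

  11 → side 1 (new)  [load 11/23]
  10 → side 1  [load 21/23]
  7 → side 2 (new)  [load 7/23]
  22 → side 3 (new)  [load 22/23]
  14 → side 2  [load 21/23]
  8 → side 4 (new)  [load 8/23]
  14 → side 4  [load 22/23]
  20 → side 5 (new)  [load 20/23]
5 tape sides opened.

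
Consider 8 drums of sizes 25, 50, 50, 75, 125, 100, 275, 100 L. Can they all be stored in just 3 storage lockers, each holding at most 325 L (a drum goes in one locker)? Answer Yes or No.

A valid assignment using 3 storage lockers:
  locker 1: 275 + 50 = 325
  locker 2: 125 + 100 + 100 = 325
  locker 3: 75 + 50 + 25 = 150
Every load is within 325 L, so 3 storage lockers suffice.

Yes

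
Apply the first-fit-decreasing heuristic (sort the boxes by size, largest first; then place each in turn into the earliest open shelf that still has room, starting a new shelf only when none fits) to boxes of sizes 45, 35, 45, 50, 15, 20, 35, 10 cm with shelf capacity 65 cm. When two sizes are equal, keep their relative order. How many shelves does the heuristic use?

5

Sorted descending: 50, 45, 45, 35, 35, 20, 15, 10.
  50 → shelf 1 (new)  [load 50/65]
  45 → shelf 2 (new)  [load 45/65]
  45 → shelf 3 (new)  [load 45/65]
  35 → shelf 4 (new)  [load 35/65]
  35 → shelf 5 (new)  [load 35/65]
  20 → shelf 2  [load 65/65]
  15 → shelf 1  [load 65/65]
  10 → shelf 3  [load 55/65]
5 shelves opened.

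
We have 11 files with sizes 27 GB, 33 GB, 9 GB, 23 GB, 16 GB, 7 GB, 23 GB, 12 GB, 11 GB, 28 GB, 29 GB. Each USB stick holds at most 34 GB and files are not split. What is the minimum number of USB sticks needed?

Total = 33 + 29 + 28 + 27 + 23 + 23 + 16 + 12 + 11 + 9 + 7 = 218 GB.
Lower bound: ⌈218/34⌉ = 7 USB sticks.
A packing using 7 USB sticks:
  USB stick 1: 33 = 33
  USB stick 2: 29 = 29
  USB stick 3: 28 = 28
  USB stick 4: 27 + 7 = 34
  USB stick 5: 23 + 11 = 34
  USB stick 6: 23 + 9 = 32
  USB stick 7: 16 + 12 = 28
This matches the lower bound, so 7 is optimal.

7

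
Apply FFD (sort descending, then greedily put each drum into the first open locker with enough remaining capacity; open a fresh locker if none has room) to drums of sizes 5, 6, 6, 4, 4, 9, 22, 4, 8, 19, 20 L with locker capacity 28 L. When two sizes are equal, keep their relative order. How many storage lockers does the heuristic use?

Sorted descending: 22, 20, 19, 9, 8, 6, 6, 5, 4, 4, 4.
  22 → locker 1 (new)  [load 22/28]
  20 → locker 2 (new)  [load 20/28]
  19 → locker 3 (new)  [load 19/28]
  9 → locker 3  [load 28/28]
  8 → locker 2  [load 28/28]
  6 → locker 1  [load 28/28]
  6 → locker 4 (new)  [load 6/28]
  5 → locker 4  [load 11/28]
  4 → locker 4  [load 15/28]
  4 → locker 4  [load 19/28]
  4 → locker 4  [load 23/28]
4 storage lockers opened.

4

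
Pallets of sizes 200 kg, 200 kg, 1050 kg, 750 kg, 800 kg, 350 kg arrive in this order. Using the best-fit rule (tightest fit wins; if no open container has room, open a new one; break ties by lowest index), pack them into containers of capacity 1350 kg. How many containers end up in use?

3

  200 → container 1 (new)  [load 200/1350]
  200 → container 1  [load 400/1350]
  1050 → container 2 (new)  [load 1050/1350]
  750 → container 1  [load 1150/1350]
  800 → container 3 (new)  [load 800/1350]
  350 → container 3  [load 1150/1350]
3 containers opened.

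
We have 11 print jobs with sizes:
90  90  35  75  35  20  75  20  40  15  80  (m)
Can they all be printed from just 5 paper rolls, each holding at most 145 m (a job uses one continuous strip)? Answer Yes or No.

A valid assignment using 5 paper rolls:
  roll 1: 90 + 40 + 15 = 145
  roll 2: 90 + 35 + 20 = 145
  roll 3: 80 + 35 + 20 = 135
  roll 4: 75 = 75
  roll 5: 75 = 75
Every load is within 145 m, so 5 paper rolls suffice.

Yes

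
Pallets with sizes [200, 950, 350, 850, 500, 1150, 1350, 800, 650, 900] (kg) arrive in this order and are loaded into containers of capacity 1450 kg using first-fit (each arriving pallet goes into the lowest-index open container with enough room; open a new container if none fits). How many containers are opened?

7

  200 → container 1 (new)  [load 200/1450]
  950 → container 1  [load 1150/1450]
  350 → container 2 (new)  [load 350/1450]
  850 → container 2  [load 1200/1450]
  500 → container 3 (new)  [load 500/1450]
  1150 → container 4 (new)  [load 1150/1450]
  1350 → container 5 (new)  [load 1350/1450]
  800 → container 3  [load 1300/1450]
  650 → container 6 (new)  [load 650/1450]
  900 → container 7 (new)  [load 900/1450]
7 containers opened.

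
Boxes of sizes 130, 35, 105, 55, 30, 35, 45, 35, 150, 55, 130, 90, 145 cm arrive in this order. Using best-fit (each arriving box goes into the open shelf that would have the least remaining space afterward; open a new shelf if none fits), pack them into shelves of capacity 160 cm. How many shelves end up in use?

  130 → shelf 1 (new)  [load 130/160]
  35 → shelf 2 (new)  [load 35/160]
  105 → shelf 2  [load 140/160]
  55 → shelf 3 (new)  [load 55/160]
  30 → shelf 1  [load 160/160]
  35 → shelf 3  [load 90/160]
  45 → shelf 3  [load 135/160]
  35 → shelf 4 (new)  [load 35/160]
  150 → shelf 5 (new)  [load 150/160]
  55 → shelf 4  [load 90/160]
  130 → shelf 6 (new)  [load 130/160]
  90 → shelf 7 (new)  [load 90/160]
  145 → shelf 8 (new)  [load 145/160]
8 shelves opened.

8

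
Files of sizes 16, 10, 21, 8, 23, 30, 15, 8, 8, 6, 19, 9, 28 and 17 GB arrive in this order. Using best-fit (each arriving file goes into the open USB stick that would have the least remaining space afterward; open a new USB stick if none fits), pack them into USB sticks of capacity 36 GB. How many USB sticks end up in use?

  16 → USB stick 1 (new)  [load 16/36]
  10 → USB stick 1  [load 26/36]
  21 → USB stick 2 (new)  [load 21/36]
  8 → USB stick 1  [load 34/36]
  23 → USB stick 3 (new)  [load 23/36]
  30 → USB stick 4 (new)  [load 30/36]
  15 → USB stick 2  [load 36/36]
  8 → USB stick 3  [load 31/36]
  8 → USB stick 5 (new)  [load 8/36]
  6 → USB stick 4  [load 36/36]
  19 → USB stick 5  [load 27/36]
  9 → USB stick 5  [load 36/36]
  28 → USB stick 6 (new)  [load 28/36]
  17 → USB stick 7 (new)  [load 17/36]
7 USB sticks opened.

7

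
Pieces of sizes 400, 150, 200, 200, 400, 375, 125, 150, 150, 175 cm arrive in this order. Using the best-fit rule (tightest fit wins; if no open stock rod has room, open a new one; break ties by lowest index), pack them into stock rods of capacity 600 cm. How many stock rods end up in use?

5

  400 → stock rod 1 (new)  [load 400/600]
  150 → stock rod 1  [load 550/600]
  200 → stock rod 2 (new)  [load 200/600]
  200 → stock rod 2  [load 400/600]
  400 → stock rod 3 (new)  [load 400/600]
  375 → stock rod 4 (new)  [load 375/600]
  125 → stock rod 2  [load 525/600]
  150 → stock rod 3  [load 550/600]
  150 → stock rod 4  [load 525/600]
  175 → stock rod 5 (new)  [load 175/600]
5 stock rods opened.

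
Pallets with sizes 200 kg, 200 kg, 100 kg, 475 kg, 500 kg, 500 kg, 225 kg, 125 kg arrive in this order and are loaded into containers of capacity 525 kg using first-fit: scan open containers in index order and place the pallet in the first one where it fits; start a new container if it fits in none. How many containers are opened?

  200 → container 1 (new)  [load 200/525]
  200 → container 1  [load 400/525]
  100 → container 1  [load 500/525]
  475 → container 2 (new)  [load 475/525]
  500 → container 3 (new)  [load 500/525]
  500 → container 4 (new)  [load 500/525]
  225 → container 5 (new)  [load 225/525]
  125 → container 5  [load 350/525]
5 containers opened.

5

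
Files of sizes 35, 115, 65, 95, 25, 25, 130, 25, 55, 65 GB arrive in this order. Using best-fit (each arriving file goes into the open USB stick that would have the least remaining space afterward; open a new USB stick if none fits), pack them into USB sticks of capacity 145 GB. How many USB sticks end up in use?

5

  35 → USB stick 1 (new)  [load 35/145]
  115 → USB stick 2 (new)  [load 115/145]
  65 → USB stick 1  [load 100/145]
  95 → USB stick 3 (new)  [load 95/145]
  25 → USB stick 2  [load 140/145]
  25 → USB stick 1  [load 125/145]
  130 → USB stick 4 (new)  [load 130/145]
  25 → USB stick 3  [load 120/145]
  55 → USB stick 5 (new)  [load 55/145]
  65 → USB stick 5  [load 120/145]
5 USB sticks opened.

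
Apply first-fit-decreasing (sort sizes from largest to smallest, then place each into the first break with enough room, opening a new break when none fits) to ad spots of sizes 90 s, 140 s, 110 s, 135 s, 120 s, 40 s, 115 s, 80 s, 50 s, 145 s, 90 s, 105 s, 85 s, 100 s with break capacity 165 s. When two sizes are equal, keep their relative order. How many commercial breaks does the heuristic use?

Sorted descending: 145, 140, 135, 120, 115, 110, 105, 100, 90, 90, 85, 80, 50, 40.
  145 → break 1 (new)  [load 145/165]
  140 → break 2 (new)  [load 140/165]
  135 → break 3 (new)  [load 135/165]
  120 → break 4 (new)  [load 120/165]
  115 → break 5 (new)  [load 115/165]
  110 → break 6 (new)  [load 110/165]
  105 → break 7 (new)  [load 105/165]
  100 → break 8 (new)  [load 100/165]
  90 → break 9 (new)  [load 90/165]
  90 → break 10 (new)  [load 90/165]
  85 → break 11 (new)  [load 85/165]
  80 → break 11  [load 165/165]
  50 → break 5  [load 165/165]
  40 → break 4  [load 160/165]
11 commercial breaks opened.

11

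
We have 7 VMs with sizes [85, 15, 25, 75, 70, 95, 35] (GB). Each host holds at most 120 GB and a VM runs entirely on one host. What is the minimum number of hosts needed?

4

Total = 95 + 85 + 75 + 70 + 35 + 25 + 15 = 400 GB.
Lower bound: ⌈400/120⌉ = 4 hosts.
A packing using 4 hosts:
  host 1: 95 + 25 = 120
  host 2: 85 + 35 = 120
  host 3: 75 + 15 = 90
  host 4: 70 = 70
This matches the lower bound, so 4 is optimal.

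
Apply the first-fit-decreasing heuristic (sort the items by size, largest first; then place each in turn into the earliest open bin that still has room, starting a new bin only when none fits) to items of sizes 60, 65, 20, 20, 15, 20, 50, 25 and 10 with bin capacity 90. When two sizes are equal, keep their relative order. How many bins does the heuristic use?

4

Sorted descending: 65, 60, 50, 25, 20, 20, 20, 15, 10.
  65 → bin 1 (new)  [load 65/90]
  60 → bin 2 (new)  [load 60/90]
  50 → bin 3 (new)  [load 50/90]
  25 → bin 1  [load 90/90]
  20 → bin 2  [load 80/90]
  20 → bin 3  [load 70/90]
  20 → bin 3  [load 90/90]
  15 → bin 4 (new)  [load 15/90]
  10 → bin 2  [load 90/90]
4 bins opened.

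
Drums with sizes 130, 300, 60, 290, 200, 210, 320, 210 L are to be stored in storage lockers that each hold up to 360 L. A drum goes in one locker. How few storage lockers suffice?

Total = 320 + 300 + 290 + 210 + 210 + 200 + 130 + 60 = 1720 L.
Lower bound: ⌈1720/360⌉ = 5 storage lockers.
Also, 6 drums each exceed 180 L, and no two of those can share a locker, so at least 6 storage lockers are needed.
A packing using 6 storage lockers:
  locker 1: 320 = 320
  locker 2: 300 + 60 = 360
  locker 3: 290 = 290
  locker 4: 210 + 130 = 340
  locker 5: 210 = 210
  locker 6: 200 = 200
This matches the lower bound, so 6 is optimal.

6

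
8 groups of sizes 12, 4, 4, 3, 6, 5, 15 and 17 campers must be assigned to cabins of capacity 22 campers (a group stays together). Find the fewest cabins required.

Total = 17 + 15 + 12 + 6 + 5 + 4 + 4 + 3 = 66 campers.
Lower bound: ⌈66/22⌉ = 3 cabins.
A packing using 3 cabins:
  cabin 1: 17 + 5 = 22
  cabin 2: 15 + 4 + 3 = 22
  cabin 3: 12 + 6 + 4 = 22
This matches the lower bound, so 3 is optimal.

3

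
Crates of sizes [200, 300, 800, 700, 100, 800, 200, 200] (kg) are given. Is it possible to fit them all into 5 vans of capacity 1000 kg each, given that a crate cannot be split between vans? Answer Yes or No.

Yes

A valid assignment using 4 vans:
  van 1: 800 + 200 = 1000
  van 2: 800 + 200 = 1000
  van 3: 700 + 300 = 1000
  van 4: 200 + 100 = 300
That uses only 4 ≤ 5, so 5 vans are enough.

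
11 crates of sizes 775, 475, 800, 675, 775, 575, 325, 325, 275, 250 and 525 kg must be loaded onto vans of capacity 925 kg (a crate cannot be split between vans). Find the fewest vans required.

Total = 800 + 775 + 775 + 675 + 575 + 525 + 475 + 325 + 325 + 275 + 250 = 5775 kg.
Lower bound: ⌈5775/925⌉ = 7 vans.
A packing using 7 vans:
  van 1: 800 = 800
  van 2: 775 = 775
  van 3: 775 = 775
  van 4: 675 + 250 = 925
  van 5: 575 + 325 = 900
  van 6: 525 + 325 = 850
  van 7: 475 + 275 = 750
This matches the lower bound, so 7 is optimal.

7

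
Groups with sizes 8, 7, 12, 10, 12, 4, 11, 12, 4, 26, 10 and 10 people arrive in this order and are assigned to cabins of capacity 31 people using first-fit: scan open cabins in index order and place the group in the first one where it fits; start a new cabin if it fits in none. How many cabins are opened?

  8 → cabin 1 (new)  [load 8/31]
  7 → cabin 1  [load 15/31]
  12 → cabin 1  [load 27/31]
  10 → cabin 2 (new)  [load 10/31]
  12 → cabin 2  [load 22/31]
  4 → cabin 1  [load 31/31]
  11 → cabin 3 (new)  [load 11/31]
  12 → cabin 3  [load 23/31]
  4 → cabin 2  [load 26/31]
  26 → cabin 4 (new)  [load 26/31]
  10 → cabin 5 (new)  [load 10/31]
  10 → cabin 5  [load 20/31]
5 cabins opened.

5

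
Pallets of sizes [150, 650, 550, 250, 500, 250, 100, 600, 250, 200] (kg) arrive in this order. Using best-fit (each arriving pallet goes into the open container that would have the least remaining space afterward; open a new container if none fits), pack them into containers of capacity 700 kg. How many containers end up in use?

  150 → container 1 (new)  [load 150/700]
  650 → container 2 (new)  [load 650/700]
  550 → container 1  [load 700/700]
  250 → container 3 (new)  [load 250/700]
  500 → container 4 (new)  [load 500/700]
  250 → container 3  [load 500/700]
  100 → container 3  [load 600/700]
  600 → container 5 (new)  [load 600/700]
  250 → container 6 (new)  [load 250/700]
  200 → container 4  [load 700/700]
6 containers opened.

6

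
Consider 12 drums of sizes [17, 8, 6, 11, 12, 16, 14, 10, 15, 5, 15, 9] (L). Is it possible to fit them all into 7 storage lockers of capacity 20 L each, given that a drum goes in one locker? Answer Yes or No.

No

Total = 138 L; ⌈138/20⌉ = 7.
The bound of 7 does not rule out 7, but exhaustive search shows no assignment into 7 storage lockers of capacity 20 L exists — the minimum is 8.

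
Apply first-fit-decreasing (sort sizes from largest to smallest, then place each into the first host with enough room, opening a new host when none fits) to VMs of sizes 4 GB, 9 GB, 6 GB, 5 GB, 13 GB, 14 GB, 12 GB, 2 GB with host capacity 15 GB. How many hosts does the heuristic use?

Sorted descending: 14, 13, 12, 9, 6, 5, 4, 2.
  14 → host 1 (new)  [load 14/15]
  13 → host 2 (new)  [load 13/15]
  12 → host 3 (new)  [load 12/15]
  9 → host 4 (new)  [load 9/15]
  6 → host 4  [load 15/15]
  5 → host 5 (new)  [load 5/15]
  4 → host 5  [load 9/15]
  2 → host 2  [load 15/15]
5 hosts opened.

5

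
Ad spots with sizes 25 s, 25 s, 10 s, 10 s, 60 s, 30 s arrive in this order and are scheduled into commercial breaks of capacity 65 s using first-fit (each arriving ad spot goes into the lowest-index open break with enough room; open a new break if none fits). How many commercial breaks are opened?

3

  25 → break 1 (new)  [load 25/65]
  25 → break 1  [load 50/65]
  10 → break 1  [load 60/65]
  10 → break 2 (new)  [load 10/65]
  60 → break 3 (new)  [load 60/65]
  30 → break 2  [load 40/65]
3 commercial breaks opened.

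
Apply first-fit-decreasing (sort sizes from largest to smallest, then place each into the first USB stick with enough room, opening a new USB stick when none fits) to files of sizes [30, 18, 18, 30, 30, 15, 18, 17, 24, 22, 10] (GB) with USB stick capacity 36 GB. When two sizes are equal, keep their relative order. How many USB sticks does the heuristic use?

8

Sorted descending: 30, 30, 30, 24, 22, 18, 18, 18, 17, 15, 10.
  30 → USB stick 1 (new)  [load 30/36]
  30 → USB stick 2 (new)  [load 30/36]
  30 → USB stick 3 (new)  [load 30/36]
  24 → USB stick 4 (new)  [load 24/36]
  22 → USB stick 5 (new)  [load 22/36]
  18 → USB stick 6 (new)  [load 18/36]
  18 → USB stick 6  [load 36/36]
  18 → USB stick 7 (new)  [load 18/36]
  17 → USB stick 7  [load 35/36]
  15 → USB stick 8 (new)  [load 15/36]
  10 → USB stick 4  [load 34/36]
8 USB sticks opened.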